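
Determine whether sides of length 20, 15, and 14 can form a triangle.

Yes.
The triangle inequality requires that the sum of any two sides exceeds the third.
Here 14 + 15 = 29 > 20, so the condition is met.

Yes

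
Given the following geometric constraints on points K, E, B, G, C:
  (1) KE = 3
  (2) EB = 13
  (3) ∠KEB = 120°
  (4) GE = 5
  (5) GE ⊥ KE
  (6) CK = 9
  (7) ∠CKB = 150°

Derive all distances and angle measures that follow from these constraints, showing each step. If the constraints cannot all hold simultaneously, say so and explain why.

The constraints are consistent.

Step 1: From KE = 3, EB = 13, and ∠KEB = 120°, by the law of cosines:
  KB² = KE² + EB² - 2·KE·EB·cos(120°) = 9 + 169 + 39 = 217
  KB ≈ 14.73

Step 2: From KE = 3, EG = 5, and ∠KEG = 90°, by the law of cosines:
  KG² = KE² + EG² - 2·KE·EG·cos(90°) = 9 + 25 - 0 = 34
  KG = √34

Step 3: From BK = 14.73, KC = 9, and ∠BKC = 150°, by the law of cosines:
  BC² = BK² + KC² - 2·BK·KC·cos(150°) = 217 + 81 + 229.6 = 527.6
  BC ≈ 22.97

Step 4: From KB = 14.73, KE = 3, BE = 13, by the inverse law of cosines:
  cos(∠BKE) = (KB² + KE² - BE²) / (2·KB·KE)
  ∠BKE = 49.84°

Step 5: From KE = 3, KG = √34, EG = 5, by the inverse law of cosines:
  cos(∠EKG) = (KE² + KG² - EG²) / (2·KE·KG)
  ∠EKG = 59.04°

Step 6: From BE = 13, BK = 14.73, EK = 3, by the inverse law of cosines:
  cos(∠EBK) = (BE² + BK² - EK²) / (2·BE·BK)
  ∠EBK = 10.16°

Step 7: From GE = 5, GK = √34, EK = 3, by the inverse law of cosines:
  cos(∠EGK) = (GE² + GK² - EK²) / (2·GE·GK)
  ∠EGK = 30.96°

Step 8: From BC = 22.97, BK = 14.73, CK = 9, by the inverse law of cosines:
  cos(∠CBK) = (BC² + BK² - CK²) / (2·BC·BK)
  ∠CBK = 11.3°

Step 9: From CB = 22.97, CK = 9, BK = 14.73, by the inverse law of cosines:
  cos(∠BCK) = (CB² + CK² - BK²) / (2·CB·CK)
  ∠BCK = 18.7°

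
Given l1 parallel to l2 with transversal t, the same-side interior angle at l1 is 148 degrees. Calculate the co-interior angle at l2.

Co-interior angles sum to 180: 180 - 148 = 32 degrees.

32 degrees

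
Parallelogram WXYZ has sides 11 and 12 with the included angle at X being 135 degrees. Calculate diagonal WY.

Using the law of cosines:
d^2 = 11^2 + 12^2 - 2(11)(12)cos(135 degrees)
d^2 = 121 + 144 - 264*-sqrt(2)/2
d^2 = 132*sqrt(2) + 265
d = sqrt(132*sqrt(2) + 265)

sqrt(132*sqrt(2) + 265)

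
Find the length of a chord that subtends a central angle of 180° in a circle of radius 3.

Chord = 2(3) sin(90°) = 6

6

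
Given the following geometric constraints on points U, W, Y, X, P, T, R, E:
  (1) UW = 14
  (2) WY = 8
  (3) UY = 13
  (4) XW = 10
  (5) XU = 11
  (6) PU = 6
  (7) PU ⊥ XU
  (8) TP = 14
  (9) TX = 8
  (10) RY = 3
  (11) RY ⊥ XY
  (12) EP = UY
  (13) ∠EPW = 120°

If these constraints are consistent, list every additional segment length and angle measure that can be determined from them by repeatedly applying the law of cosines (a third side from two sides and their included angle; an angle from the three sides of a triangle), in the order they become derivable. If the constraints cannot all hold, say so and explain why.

The constraints are consistent. Derivable facts, in order:
After 1 step:
- XP = √157
- ∠UWX = 51.32°
- ∠UWY = 66.03°
- ∠UXW = 83.48°
- ∠UYW = 79.75°
- ∠WUX = 45.21°
- ∠WUY = 34.22°
After 2 steps:
- ∠PTX = 62.62°
- ∠PXT = 82.84°
- ∠PXU = 28.61°
- ∠TPX = 34.54°
- ∠UPX = 61.39°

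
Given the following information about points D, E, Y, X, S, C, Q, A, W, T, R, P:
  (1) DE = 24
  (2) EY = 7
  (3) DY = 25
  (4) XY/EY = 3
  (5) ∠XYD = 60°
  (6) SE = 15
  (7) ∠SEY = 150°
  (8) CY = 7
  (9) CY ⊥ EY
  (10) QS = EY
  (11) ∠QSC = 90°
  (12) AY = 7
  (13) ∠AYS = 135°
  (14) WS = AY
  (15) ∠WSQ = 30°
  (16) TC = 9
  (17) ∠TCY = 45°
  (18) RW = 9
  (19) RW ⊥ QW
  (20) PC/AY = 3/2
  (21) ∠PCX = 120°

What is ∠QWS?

From the given relations: WS = AY = 7; QS = EY = 7.
Step 1: By the law of cosines on triangle WSQ: WQ² = 7² + 7² − 2·7·7·cos(30°) = 13.13, so WQ ≈ 3.62.
Step 2: By the inverse law of cosines on triangle QWS: cos(∠QWS) = (3.62² + 7² − 7²) / (2·3.62·7) = 13.13/50.73 = 0.2588, so ∠QWS = 75°.

Therefore, the measure of angle ∠QWS = 75°.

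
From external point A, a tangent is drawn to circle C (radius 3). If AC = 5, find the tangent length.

The tangent, radius, and line from the external point to the center form a right triangle.
The right angle is where the tangent meets the radius.
By the Pythagorean theorem: tangent² + 3² = 5²
tangent² = 25 - 9 = 16
tangent = 4

4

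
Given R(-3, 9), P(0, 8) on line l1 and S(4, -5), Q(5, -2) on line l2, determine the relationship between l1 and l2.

Slope of line 1: m1 = (8 - 9)/(0 - -3) = -1/3 = -1/3
Slope of line 2: m2 = (-2 - -5)/(5 - 4) = 3/1 = 3
m1 * m2 = (-1/3) * (3) = -1 = -1, so the lines are perpendicular.

Perpendicular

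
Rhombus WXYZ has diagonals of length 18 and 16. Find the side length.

The diagonals of a rhombus bisect each other at right angles.
Half-diagonals: 18/2 = 9 and 16/2 = 8
side = sqrt(9^2 + 8^2)
side = sqrt(81 + 64)
side = sqrt(145)

sqrt(145)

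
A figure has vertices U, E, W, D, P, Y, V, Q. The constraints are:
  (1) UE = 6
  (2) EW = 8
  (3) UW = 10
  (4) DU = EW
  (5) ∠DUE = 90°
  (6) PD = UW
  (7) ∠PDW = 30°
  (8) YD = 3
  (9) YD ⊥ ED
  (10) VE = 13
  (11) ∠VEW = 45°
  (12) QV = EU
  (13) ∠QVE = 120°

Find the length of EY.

From the given relations: DU = EW = 8.
Step 1: By the law of cosines on triangle EUD: ED² = 6² + 8² − 2·6·8·cos(90°) = 100, so ED = 10.
Step 2: By the law of cosines on triangle EDY: EY² = 10² + 3² − 2·10·3·cos(90°) = 109, so EY = √109.

Therefore, the length of EY = √109.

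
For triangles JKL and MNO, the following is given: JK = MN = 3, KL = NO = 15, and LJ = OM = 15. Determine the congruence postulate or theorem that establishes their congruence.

The given information matches SSS: All three pairs of corresponding sides are equal (Side-Side-Side).

SSS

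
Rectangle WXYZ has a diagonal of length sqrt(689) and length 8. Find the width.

The diagonal of a rectangle forms a right triangle with the two sides.
Rearranging the Pythagorean theorem: missing side = sqrt(d^2 - known^2).
= sqrt(689 - 64) = sqrt(625) = 25.

25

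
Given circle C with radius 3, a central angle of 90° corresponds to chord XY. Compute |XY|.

Chord = 2(3) sin(45°) = 3*sqrt(2)

3*sqrt(2)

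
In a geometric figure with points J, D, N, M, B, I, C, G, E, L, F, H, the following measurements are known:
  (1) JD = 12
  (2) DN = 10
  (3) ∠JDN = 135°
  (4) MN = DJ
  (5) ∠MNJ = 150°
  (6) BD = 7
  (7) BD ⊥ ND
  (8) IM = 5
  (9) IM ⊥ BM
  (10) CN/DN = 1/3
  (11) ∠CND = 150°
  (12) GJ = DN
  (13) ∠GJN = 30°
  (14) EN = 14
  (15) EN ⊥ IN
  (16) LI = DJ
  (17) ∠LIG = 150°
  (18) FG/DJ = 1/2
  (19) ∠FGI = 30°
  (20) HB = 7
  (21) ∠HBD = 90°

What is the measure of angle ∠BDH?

Step 1: By the law of cosines on triangle DBH: DH² = 7² + 7² − 2·7·7·cos(90°) = 98, so DH = 7·√2.
Step 2: By the inverse law of cosines on triangle BDH: cos(∠BDH) = (7² + (7·√2)² − 7²) / (2·7·7·√2) = 98/138.59 = 0.7071, so ∠BDH = 45°.

Therefore, the measure of angle ∠BDH = 45°.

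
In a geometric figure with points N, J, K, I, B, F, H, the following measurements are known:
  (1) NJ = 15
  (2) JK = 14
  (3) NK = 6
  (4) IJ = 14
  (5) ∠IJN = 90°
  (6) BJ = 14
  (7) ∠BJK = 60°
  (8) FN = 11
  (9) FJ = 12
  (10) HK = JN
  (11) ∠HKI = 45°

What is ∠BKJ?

Step 1: By the law of cosines on triangle KJB: KB² = 14² + 14² − 2·14·14·cos(60°) = 196, so KB = 14.
Step 2: By the inverse law of cosines on triangle BKJ: cos(∠BKJ) = (14² + 14² − 14²) / (2·14·14) = 196/392 = 0.5, so ∠BKJ = 60°.

Therefore, the measure of angle ∠BKJ = 60°.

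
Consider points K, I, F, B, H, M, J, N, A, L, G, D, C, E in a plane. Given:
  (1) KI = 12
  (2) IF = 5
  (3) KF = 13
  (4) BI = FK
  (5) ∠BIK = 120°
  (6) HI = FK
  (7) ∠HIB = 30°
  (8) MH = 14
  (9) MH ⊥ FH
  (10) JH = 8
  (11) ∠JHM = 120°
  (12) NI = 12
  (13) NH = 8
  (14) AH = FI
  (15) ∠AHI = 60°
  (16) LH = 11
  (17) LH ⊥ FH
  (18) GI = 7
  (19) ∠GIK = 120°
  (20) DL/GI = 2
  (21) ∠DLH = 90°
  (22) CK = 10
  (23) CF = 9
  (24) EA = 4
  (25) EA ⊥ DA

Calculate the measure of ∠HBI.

From the given relations: BI = FK = 13; HI = FK = 13.
Step 1: By the law of cosines on triangle BIH: BH² = 13² + 13² − 2·13·13·cos(30°) = 45.28, so BH ≈ 6.73.
Step 2: By the inverse law of cosines on triangle HBI: cos(∠HBI) = (6.73² + 13² − 13²) / (2·6.73·13) = 45.28/174.96 = 0.2588, so ∠HBI = 75°.

Therefore, the measure of angle ∠HBI = 75°.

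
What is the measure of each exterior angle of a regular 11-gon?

Each exterior angle of a regular n-gon is 360 / n.
For n = 11: 360 / 11 = 360/11 degrees.

360/11 degrees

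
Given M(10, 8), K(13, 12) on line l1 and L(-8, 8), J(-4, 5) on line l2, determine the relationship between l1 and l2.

Slope of line 1: m1 = (12 - 8)/(13 - 10) = 4/3 = 4/3
Slope of line 2: m2 = (5 - 8)/(-4 - -8) = -3/4 = -3/4
Two lines are perpendicular when the product of their slopes is -1 (negative reciprocals).
m1 * m2 = (4/3) * (-3/4) = -1, confirming perpendicularity.

Perpendicular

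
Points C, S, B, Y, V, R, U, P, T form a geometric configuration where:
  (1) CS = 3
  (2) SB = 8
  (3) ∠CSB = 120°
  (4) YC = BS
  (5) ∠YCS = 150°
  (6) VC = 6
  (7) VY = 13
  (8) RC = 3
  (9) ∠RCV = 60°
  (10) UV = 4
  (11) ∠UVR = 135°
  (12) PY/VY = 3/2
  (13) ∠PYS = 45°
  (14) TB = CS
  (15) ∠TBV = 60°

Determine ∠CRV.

Step 1: By the law of cosines on triangle RCV: RV² = 3² + 6² − 2·3·6·cos(60°) = 27, so RV = 3·√3.
Step 2: By the inverse law of cosines on triangle CRV: cos(∠CRV) = (3² + (3·√3)² − 6²) / (2·3·3·√3) = 0/31.18 = 0, so ∠CRV = 90°.

Therefore, the measure of angle ∠CRV = 90°.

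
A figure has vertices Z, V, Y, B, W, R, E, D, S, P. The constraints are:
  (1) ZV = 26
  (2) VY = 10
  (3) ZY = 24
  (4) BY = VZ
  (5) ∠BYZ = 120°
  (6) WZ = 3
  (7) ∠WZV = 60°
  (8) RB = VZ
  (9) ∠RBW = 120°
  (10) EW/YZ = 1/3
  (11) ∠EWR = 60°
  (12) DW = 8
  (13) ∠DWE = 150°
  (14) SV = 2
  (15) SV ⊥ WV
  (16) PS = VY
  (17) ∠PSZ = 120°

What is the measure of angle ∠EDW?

From the given relations: EW = 1/3·YZ = 1/3·24 = 8.
Step 1: By the law of cosines on triangle DWE: DE² = 8² + 8² − 2·8·8·cos(150°) = 238.85, so DE ≈ 15.45.
Step 2: By the inverse law of cosines on triangle EDW: cos(∠EDW) = (15.45² + 8² − 8²) / (2·15.45·8) = 238.85/247.28 = 0.9659, so ∠EDW = 15°.

Therefore, the measure of angle ∠EDW = 15°.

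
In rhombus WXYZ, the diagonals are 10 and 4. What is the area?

Area = (10 * 4) / 2 = 40 / 2 = 20

20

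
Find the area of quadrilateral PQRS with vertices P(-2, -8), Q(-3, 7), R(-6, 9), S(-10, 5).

Using the Shoelace formula for a quadrilateral (vertices in order):
Area = (1/2)|sum of (x_i * y_(i+1) - x_(i+1) * y_i)|
Terms: (-2*7 - -3*-8) = -38, (-3*9 - -6*7) = 15, (-6*5 - -10*9) = 60, (-10*-8 - -2*5) = 90
Sum = 127
Area = (1/2)(127) = 127/2

127/2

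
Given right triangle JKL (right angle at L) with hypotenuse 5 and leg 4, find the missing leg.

KL = sqrt(5^2 - 4^2) = sqrt(9) = 3

3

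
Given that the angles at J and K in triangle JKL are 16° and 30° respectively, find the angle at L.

By the triangle angle sum property, the three interior angles of any triangle add up to 180°.
We know angle J = 16° and angle K = 30°, so their sum is 46°.
Therefore angle L = 180° - 46° = 134°.

134 degrees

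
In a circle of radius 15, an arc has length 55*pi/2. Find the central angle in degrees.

The full circumference is 2πr = 30*pi.
The arc is 55*pi/2 / 30*pi = 11/12 of the full circle.
So the central angle = 11/12 × 360° = 330°.

330°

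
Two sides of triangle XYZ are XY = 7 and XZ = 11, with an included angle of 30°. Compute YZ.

When two sides and the included angle are known, the law of cosines gives the third side.
c^2 = a^2 + b^2 - 2ab cos(C) generalizes the Pythagorean theorem to non-right triangles.
Here: YZ^2 = 49 + 121 - 154*(sqrt(3)/2) = 170 - 77*sqrt(3)
YZ = sqrt(170 - 77*sqrt(3))

sqrt(170 - 77*sqrt(3))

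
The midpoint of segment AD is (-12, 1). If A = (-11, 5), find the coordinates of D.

Using the midpoint formula: M = ((x1 + x2)/2, (y1 + y2)/2)
We know M = (-12, 1) and A = (-11, 5)
For x: -12 = (-11 + x2)/2, so x2 = 2*-12 - -11 = -13
For y: 1 = (5 + y2)/2, so y2 = 2*1 - 5 = -3
D = (-13, -3)

(-13, -3)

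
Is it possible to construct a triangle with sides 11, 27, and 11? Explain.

The longest side is 27. The other two sides sum to 11 + 11 = 22.
Since 22 ≤ 27, the two shorter sides cannot reach around to close the triangle.

No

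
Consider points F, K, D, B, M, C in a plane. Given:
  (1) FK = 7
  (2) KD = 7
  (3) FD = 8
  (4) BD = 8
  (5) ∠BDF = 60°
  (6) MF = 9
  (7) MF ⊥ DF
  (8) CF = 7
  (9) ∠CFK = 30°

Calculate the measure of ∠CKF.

Step 1: By the law of cosines on triangle KFC: KC² = 7² + 7² − 2·7·7·cos(30°) = 13.13, so KC ≈ 3.62.
Step 2: By the inverse law of cosines on triangle CKF: cos(∠CKF) = (3.62² + 7² − 7²) / (2·3.62·7) = 13.13/50.73 = 0.2588, so ∠CKF = 75°.

Therefore, the measure of angle ∠CKF = 75°.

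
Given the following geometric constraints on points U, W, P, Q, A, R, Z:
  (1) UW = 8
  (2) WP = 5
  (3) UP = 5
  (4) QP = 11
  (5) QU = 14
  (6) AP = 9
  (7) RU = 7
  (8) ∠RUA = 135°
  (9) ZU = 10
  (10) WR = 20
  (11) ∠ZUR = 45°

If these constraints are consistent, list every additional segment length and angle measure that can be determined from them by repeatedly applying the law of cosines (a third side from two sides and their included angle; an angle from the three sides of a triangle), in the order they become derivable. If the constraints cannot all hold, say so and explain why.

These constraints are not satisfiable: by the triangle inequality in triangle UWR, (1) UW = 8 and (7) RU = 7 force WR ≤ 8 + 7 = 15, but (10) says WR = 20. No planar figure meets all of them, so nothing further can be derived.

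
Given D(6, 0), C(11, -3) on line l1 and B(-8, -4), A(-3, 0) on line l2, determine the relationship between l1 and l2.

Slope of line 1: m1 = (-3 - 0)/(11 - 6) = -3/5 = -3/5
Slope of line 2: m2 = (0 - -4)/(-3 - -8) = 4/5 = 4/5
m1 != m2 (-3/5 != 4/5), so not parallel.
m1 * m2 = (-3/5) * (4/5) = -12/25 != -1, so not perpendicular.
The lines are neither parallel nor perpendicular.

Neither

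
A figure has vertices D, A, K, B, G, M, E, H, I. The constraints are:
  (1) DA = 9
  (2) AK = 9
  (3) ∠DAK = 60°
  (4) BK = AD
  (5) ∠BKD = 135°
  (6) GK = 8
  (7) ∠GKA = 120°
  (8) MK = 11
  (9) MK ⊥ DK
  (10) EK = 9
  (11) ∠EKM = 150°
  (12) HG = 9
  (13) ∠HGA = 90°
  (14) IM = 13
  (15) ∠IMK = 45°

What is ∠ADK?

Step 1: By the law of cosines on triangle DAK: DK² = 9² + 9² − 2·9·9·cos(60°) = 81, so DK = 9.
Step 2: By the inverse law of cosines on triangle ADK: cos(∠ADK) = (9² + 9² − 9²) / (2·9·9) = 81/162 = 0.5, so ∠ADK = 60°.

Therefore, the measure of angle ∠ADK = 60°.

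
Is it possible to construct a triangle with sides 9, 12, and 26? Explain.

Check the triangle inequality: 9 + 12 = 21 ≤ 26.
Since the sum of two sides does not exceed the third, no triangle can be formed.

No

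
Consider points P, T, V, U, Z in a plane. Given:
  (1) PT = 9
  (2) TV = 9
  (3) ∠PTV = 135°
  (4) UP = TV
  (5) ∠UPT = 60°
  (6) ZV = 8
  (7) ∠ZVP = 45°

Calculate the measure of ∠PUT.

From the given relations: UP = TV = 9.
Step 1: By the law of cosines on triangle UPT: UT² = 9² + 9² − 2·9·9·cos(60°) = 81, so UT = 9.
Step 2: By the inverse law of cosines on triangle PUT: cos(∠PUT) = (9² + 9² − 9²) / (2·9·9) = 81/162 = 0.5, so ∠PUT = 60°.

Therefore, the measure of angle ∠PUT = 60°.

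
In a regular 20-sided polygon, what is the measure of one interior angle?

Each interior angle of a regular n-gon is (n - 2) * 180 / n.
For n = 20: (20 - 2) * 180 / 20 = 3240/20 = 162 degrees.

162 degrees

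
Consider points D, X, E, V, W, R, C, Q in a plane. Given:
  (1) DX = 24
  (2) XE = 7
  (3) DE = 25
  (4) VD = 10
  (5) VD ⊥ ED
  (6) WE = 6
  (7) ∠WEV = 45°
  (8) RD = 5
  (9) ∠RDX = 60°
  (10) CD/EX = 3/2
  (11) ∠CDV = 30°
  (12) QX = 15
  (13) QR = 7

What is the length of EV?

Step 1: By the law of cosines on triangle EDV: EV² = 25² + 10² − 2·25·10·cos(90°) = 725, so EV = 5·√29.

Therefore, the length of EV = 5·√29.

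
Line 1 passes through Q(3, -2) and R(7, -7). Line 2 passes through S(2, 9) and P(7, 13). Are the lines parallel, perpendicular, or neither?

Slope of line 1: m1 = (-7 - -2)/(7 - 3) = -5/4 = -5/4
Slope of line 2: m2 = (13 - 9)/(7 - 2) = 4/5 = 4/5
Two lines are perpendicular when the product of their slopes is -1 (negative reciprocals).
m1 * m2 = (-5/4) * (4/5) = -1, confirming perpendicularity.

Perpendicular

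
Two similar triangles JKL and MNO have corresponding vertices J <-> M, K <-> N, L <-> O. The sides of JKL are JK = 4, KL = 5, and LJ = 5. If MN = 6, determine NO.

Since the triangles are similar, the ratio of corresponding sides is constant.
Scale factor k = MN / JK = 6 / 4 = 3/2
NO = k * KL = 3/2 * 5 = 15/2

15/2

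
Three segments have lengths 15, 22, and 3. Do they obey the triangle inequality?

Check the triangle inequality: 15 + 3 = 18 ≤ 22.
Since the sum of two sides does not exceed the third, no triangle can be formed.

No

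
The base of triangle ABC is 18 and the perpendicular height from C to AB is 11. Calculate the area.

Area = (1/2)(18)(11) = 99

99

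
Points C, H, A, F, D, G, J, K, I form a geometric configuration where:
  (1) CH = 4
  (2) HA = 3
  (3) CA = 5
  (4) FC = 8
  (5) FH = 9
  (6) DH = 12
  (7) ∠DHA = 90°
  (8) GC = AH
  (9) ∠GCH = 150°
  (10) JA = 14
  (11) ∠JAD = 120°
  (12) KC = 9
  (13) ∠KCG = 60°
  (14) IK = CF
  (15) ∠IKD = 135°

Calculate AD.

Step 1: By the law of cosines on triangle AHD: AD² = 3² + 12² − 2·3·12·cos(90°) = 153, so AD = 3·√17.

Therefore, the length of AD = 3·√17.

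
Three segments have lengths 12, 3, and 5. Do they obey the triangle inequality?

The longest side is 12. The other two sides sum to 3 + 5 = 8.
Since 8 ≤ 12, the two shorter sides cannot reach around to close the triangle.

No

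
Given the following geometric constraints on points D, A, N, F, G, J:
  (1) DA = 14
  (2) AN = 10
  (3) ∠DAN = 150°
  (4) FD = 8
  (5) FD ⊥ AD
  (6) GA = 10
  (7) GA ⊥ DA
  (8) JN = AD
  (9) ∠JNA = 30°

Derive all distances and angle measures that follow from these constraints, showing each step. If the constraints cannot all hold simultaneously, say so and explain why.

The constraints are consistent.

From the given relations:
  JN = AD = 14

Step 1: From DA = 14, AN = 10, and ∠DAN = 150°, by the law of cosines:
  DN² = DA² + AN² - 2·DA·AN·cos(150°) = 196 + 100 + 242.5 = 538.5
  DN ≈ 23.21

Step 2: From DA = 14, AG = 10, and ∠DAG = 90°, by the law of cosines:
  DG² = DA² + AG² - 2·DA·AG·cos(90°) = 196 + 100 - 0 = 296
  DG = 2·√74

Step 3: From AD = 14, DF = 8, and ∠ADF = 90°, by the law of cosines:
  AF² = AD² + DF² - 2·AD·DF·cos(90°) = 196 + 64 - 0 = 260
  AF = 2·√65

Step 4: From AN = 10, NJ = 14, and ∠ANJ = 30°, by the law of cosines:
  AJ² = AN² + NJ² - 2·AN·NJ·cos(30°) = 100 + 196 - 242.5 = 53.51
  AJ ≈ 7.32

Step 5: From DA = 14, DG = 2·√74, AG = 10, by the inverse law of cosines:
  cos(∠ADG) = (DA² + DG² - AG²) / (2·DA·DG)
  ∠ADG = 35.54°

Step 6: From DA = 14, DN = 23.21, AN = 10, by the inverse law of cosines:
  cos(∠ADN) = (DA² + DN² - AN²) / (2·DA·DN)
  ∠ADN = 12.44°

Step 7: From AD = 14, AF = 2·√65, DF = 8, by the inverse law of cosines:
  cos(∠DAF) = (AD² + AF² - DF²) / (2·AD·AF)
  ∠DAF = 29.74°

Step 8: From AJ = 7.32, AN = 10, JN = 14, by the inverse law of cosines:
  cos(∠JAN) = (AJ² + AN² - JN²) / (2·AJ·AN)
  ∠JAN = 106.88°

Step 9: From NA = 10, ND = 23.21, AD = 14, by the inverse law of cosines:
  cos(∠AND) = (NA² + ND² - AD²) / (2·NA·ND)
  ∠AND = 17.56°

Step 10: From FA = 2·√65, FD = 8, AD = 14, by the inverse law of cosines:
  cos(∠AFD) = (FA² + FD² - AD²) / (2·FA·FD)
  ∠AFD = 60.26°

Step 11: From GA = 10, GD = 2·√74, AD = 14, by the inverse law of cosines:
  cos(∠AGD) = (GA² + GD² - AD²) / (2·GA·GD)
  ∠AGD = 54.46°

Step 12: From JA = 7.32, JN = 14, AN = 10, by the inverse law of cosines:
  cos(∠AJN) = (JA² + JN² - AN²) / (2·JA·JN)
  ∠AJN = 43.12°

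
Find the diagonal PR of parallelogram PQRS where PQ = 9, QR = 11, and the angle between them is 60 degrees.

Law of cosines: d^2 = 9^2 + 11^2 - 2(9)(11)cos(60°) = 103, so d = sqrt(103).

sqrt(103)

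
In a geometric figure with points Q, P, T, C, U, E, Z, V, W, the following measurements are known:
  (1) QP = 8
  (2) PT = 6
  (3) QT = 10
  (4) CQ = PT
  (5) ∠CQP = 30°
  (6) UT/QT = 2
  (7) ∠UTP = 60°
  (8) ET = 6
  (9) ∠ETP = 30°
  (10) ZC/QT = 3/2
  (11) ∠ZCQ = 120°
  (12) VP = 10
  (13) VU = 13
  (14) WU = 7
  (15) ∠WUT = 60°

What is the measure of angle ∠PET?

Step 1: By the law of cosines on triangle ETP: EP² = 6² + 6² − 2·6·6·cos(30°) = 9.65, so EP ≈ 3.11.
Step 2: By the inverse law of cosines on triangle PET: cos(∠PET) = (3.11² + 6² − 6²) / (2·3.11·6) = 9.65/37.27 = 0.2588, so ∠PET = 75°.

Therefore, the measure of angle ∠PET = 75°.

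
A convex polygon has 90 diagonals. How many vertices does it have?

Using d = n(n - 3)/2, we solve 90 = n(n - 3)/2.
So n(n - 3) = 180.
Testing n = 15: 15 * 12 = 180 = 180. Correct.
The polygon has 15 sides.

15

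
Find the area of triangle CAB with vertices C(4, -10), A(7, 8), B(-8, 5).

The Shoelace formula computes the area from vertex coordinates by summing cross products.
For vertices (4,-10), (7,8), (-8,5):
Signed sum = 4*8 - 7*-10 + 7*5 - -8*8 + -8*-10 - 4*5
= 102 + 99 + 60 = 261
Area = (1/2)|261| = 261/2.

261/2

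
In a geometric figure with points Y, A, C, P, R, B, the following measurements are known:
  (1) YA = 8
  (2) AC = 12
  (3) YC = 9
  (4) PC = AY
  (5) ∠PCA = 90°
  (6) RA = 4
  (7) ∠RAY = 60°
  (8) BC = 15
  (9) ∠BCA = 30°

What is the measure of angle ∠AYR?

Step 1: By the law of cosines on triangle YAR: YR² = 8² + 4² − 2·8·4·cos(60°) = 48, so YR = 4·√3.
Step 2: By the inverse law of cosines on triangle AYR: cos(∠AYR) = (8² + (4·√3)² − 4²) / (2·8·4·√3) = 96/110.85 = 0.866, so ∠AYR = 30°.

Therefore, the measure of angle ∠AYR = 30°.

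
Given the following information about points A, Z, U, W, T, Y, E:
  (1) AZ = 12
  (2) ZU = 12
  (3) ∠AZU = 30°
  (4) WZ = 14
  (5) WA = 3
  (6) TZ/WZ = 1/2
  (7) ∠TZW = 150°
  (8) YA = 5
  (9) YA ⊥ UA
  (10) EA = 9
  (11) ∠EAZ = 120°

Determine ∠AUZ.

Step 1: By the law of cosines on triangle UZA: UA² = 12² + 12² − 2·12·12·cos(30°) = 38.58, so UA ≈ 6.21.
Step 2: By the inverse law of cosines on triangle AUZ: cos(∠AUZ) = (6.21² + 12² − 12²) / (2·6.21·12) = 38.58/149.08 = 0.2588, so ∠AUZ = 75°.

Therefore, the measure of angle ∠AUZ = 75°.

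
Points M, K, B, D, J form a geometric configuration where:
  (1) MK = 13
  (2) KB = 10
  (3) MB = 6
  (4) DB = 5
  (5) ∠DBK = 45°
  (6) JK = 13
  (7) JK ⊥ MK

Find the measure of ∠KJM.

Step 1: By the law of cosines on triangle JKM: JM² = 13² + 13² − 2·13·13·cos(90°) = 338, so JM = 13·√2.
Step 2: By the inverse law of cosines on triangle KJM: cos(∠KJM) = (13² + (13·√2)² − 13²) / (2·13·13·√2) = 338/478 = 0.7071, so ∠KJM = 45°.

Therefore, the measure of angle ∠KJM = 45°.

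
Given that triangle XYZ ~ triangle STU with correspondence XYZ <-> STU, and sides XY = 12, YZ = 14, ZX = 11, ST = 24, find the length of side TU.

Since the triangles are similar, the ratio of corresponding sides is constant.
Scale factor k = ST / XY = 24 / 12 = 2
TU = k * YZ = 2 * 14 = 28

28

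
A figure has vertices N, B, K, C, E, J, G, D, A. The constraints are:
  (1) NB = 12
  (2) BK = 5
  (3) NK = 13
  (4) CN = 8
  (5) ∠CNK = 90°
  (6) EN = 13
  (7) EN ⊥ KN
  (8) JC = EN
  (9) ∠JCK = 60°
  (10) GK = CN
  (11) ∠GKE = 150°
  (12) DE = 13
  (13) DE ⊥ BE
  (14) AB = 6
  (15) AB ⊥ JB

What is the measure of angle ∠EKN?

Step 1: By the law of cosines on triangle KNE: KE² = 13² + 13² − 2·13·13·cos(90°) = 338, so KE = 13·√2.
Step 2: By the inverse law of cosines on triangle EKN: cos(∠EKN) = ((13·√2)² + 13² − 13²) / (2·13·√2·13) = 338/478 = 0.7071, so ∠EKN = 45°.

Therefore, the measure of angle ∠EKN = 45°.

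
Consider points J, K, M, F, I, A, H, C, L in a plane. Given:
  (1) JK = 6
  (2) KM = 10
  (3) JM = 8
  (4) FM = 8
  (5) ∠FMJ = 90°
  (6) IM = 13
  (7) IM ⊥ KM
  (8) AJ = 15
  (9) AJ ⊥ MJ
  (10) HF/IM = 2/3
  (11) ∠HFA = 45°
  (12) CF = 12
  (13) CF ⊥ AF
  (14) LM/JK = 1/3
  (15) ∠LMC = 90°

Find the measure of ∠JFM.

Step 1: By the law of cosines on triangle FMJ: FJ² = 8² + 8² − 2·8·8·cos(90°) = 128, so FJ = 8·√2.
Step 2: By the inverse law of cosines on triangle JFM: cos(∠JFM) = ((8·√2)² + 8² − 8²) / (2·8·√2·8) = 128/181.02 = 0.7071, so ∠JFM = 45°.

Therefore, the measure of angle ∠JFM = 45°.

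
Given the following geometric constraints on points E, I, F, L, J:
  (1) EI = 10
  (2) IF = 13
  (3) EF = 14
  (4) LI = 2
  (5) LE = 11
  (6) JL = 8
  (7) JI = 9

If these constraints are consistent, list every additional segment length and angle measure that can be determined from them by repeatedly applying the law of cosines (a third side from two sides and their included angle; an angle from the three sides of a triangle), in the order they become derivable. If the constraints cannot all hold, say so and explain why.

The constraints are consistent. Derivable facts, in order:
After 1 step:
- ∠EFI = 43.28°
- ∠EIF = 73.69°
- ∠EIL = 115.15°
- ∠ELI = 55.38°
- ∠FEI = 63.03°
- ∠IEL = 9.47°
- ∠IJL = 11.72°
- ∠ILJ = 113.97°
- ∠JIL = 54.31°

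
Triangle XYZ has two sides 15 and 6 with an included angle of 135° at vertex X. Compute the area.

When two sides and the included angle are known, the area formula is (1/2)ab sin(C).
The height from one side to the opposite vertex is 6 sin(135°) = 3*sqrt(2).
Area = (1/2) * 15 * 3*sqrt(2) = 45*sqrt(2)/2.

45*sqrt(2)/2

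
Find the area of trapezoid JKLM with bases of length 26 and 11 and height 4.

Area = (26 + 11) * 4 / 2 = 148 / 2 = 74

74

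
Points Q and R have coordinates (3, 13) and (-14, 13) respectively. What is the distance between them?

The horizontal distance is |-14 - 3| = 17 and the vertical distance is |13 - 13| = 0.
By the Pythagorean theorem, d = sqrt(17^2 + 0^2) = sqrt(289) = 17.

17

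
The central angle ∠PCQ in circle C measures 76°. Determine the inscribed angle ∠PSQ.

An inscribed angle intercepts an arc from a point on the circle, while the central angle intercepts the same arc from the center.
The inscribed angle is always half the central angle: 76° / 2 = 38°.

38°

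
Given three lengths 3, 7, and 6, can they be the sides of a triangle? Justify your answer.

Sort the sides: 3, 6, 7.
It suffices to check that the sum of the two smallest exceeds the largest:
3 + 6 = 9 > 7. ✓
Yes, a valid triangle can be formed.

Yes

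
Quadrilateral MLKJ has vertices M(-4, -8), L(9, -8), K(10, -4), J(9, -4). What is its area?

The Shoelace formula works by pairing each vertex with the next (cycling back to the first).
For each pair, compute x_i*y_(i+1) - x_(i+1)*y_i:
  (-4*-8 - 9*-8) = 104
  (9*-4 - 10*-8) = 44
  (10*-4 - 9*-4) = -4
  (9*-8 - -4*-4) = -88
Taking half the absolute value of the total: Area = (1/2)(56) = 28.

28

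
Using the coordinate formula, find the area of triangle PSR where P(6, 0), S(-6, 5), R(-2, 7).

The Shoelace formula computes the area from vertex coordinates by summing cross products.
For vertices (6,0), (-6,5), (-2,7):
Signed sum = 6*5 - -6*0 + -6*7 - -2*5 + -2*0 - 6*7
= 30 + -32 + -42 = -44
Area = (1/2)|-44| = 22.

22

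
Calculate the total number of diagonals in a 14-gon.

Each of the 14 vertices connects to 11 non-adjacent vertices via diagonals.
Total connections = 14 × 11 = 154, but each diagonal is counted twice.
Number of diagonals = 154 / 2 = 77.

77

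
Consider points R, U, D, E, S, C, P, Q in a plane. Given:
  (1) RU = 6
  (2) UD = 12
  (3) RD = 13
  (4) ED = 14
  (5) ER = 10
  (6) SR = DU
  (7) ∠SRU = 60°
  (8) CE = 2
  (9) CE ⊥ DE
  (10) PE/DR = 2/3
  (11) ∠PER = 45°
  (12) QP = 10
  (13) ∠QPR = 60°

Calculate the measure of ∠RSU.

From the given relations: SR = DU = 12.
Step 1: By the law of cosines on triangle SRU: SU² = 12² + 6² − 2·12·6·cos(60°) = 108, so SU = 6·√3.
Step 2: By the inverse law of cosines on triangle RSU: cos(∠RSU) = (12² + (6·√3)² − 6²) / (2·12·6·√3) = 216/249.42 = 0.866, so ∠RSU = 30°.

Therefore, the measure of angle ∠RSU = 30°.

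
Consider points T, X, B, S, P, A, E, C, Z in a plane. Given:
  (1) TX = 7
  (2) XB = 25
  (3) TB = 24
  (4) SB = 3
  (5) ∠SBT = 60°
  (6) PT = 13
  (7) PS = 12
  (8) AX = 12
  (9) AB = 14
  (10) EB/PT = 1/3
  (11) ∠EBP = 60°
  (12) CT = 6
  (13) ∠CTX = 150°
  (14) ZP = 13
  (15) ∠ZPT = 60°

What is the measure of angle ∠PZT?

Step 1: By the law of cosines on triangle ZPT: ZT² = 13² + 13² − 2·13·13·cos(60°) = 169, so ZT = 13.
Step 2: By the inverse law of cosines on triangle PZT: cos(∠PZT) = (13² + 13² − 13²) / (2·13·13) = 169/338 = 0.5, so ∠PZT = 60°.

Therefore, the measure of angle ∠PZT = 60°.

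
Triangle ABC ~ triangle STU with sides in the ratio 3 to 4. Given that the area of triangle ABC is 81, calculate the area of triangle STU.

Area ratio = (3/4)^2 = 9/16. Area of STU = 81 * 16/9 = 144.

144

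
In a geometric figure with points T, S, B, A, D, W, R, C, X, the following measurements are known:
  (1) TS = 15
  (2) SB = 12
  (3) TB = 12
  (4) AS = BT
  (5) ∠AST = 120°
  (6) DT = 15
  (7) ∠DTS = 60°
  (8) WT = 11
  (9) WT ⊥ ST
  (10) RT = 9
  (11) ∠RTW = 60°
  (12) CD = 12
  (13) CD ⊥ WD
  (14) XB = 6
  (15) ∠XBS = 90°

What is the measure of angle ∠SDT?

Step 1: By the law of cosines on triangle DTS: DS² = 15² + 15² − 2·15·15·cos(60°) = 225, so DS = 15.
Step 2: By the inverse law of cosines on triangle SDT: cos(∠SDT) = (15² + 15² − 15²) / (2·15·15) = 225/450 = 0.5, so ∠SDT = 60°.

Therefore, the measure of angle ∠SDT = 60°.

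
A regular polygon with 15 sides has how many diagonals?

Each of the 15 vertices connects to 12 non-adjacent vertices via diagonals.
Total connections = 15 × 12 = 180, but each diagonal is counted twice.
Number of diagonals = 180 / 2 = 90.

90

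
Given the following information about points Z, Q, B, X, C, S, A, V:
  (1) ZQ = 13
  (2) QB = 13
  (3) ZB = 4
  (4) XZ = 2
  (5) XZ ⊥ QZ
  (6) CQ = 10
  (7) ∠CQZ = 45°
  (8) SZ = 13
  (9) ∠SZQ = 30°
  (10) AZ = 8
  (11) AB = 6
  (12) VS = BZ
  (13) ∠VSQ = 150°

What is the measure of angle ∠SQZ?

Step 1: By the law of cosines on triangle QZS: QS² = 13² + 13² − 2·13·13·cos(30°) = 45.28, so QS ≈ 6.73.
Step 2: By the inverse law of cosines on triangle SQZ: cos(∠SQZ) = (6.73² + 13² − 13²) / (2·6.73·13) = 45.28/174.96 = 0.2588, so ∠SQZ = 75°.

Therefore, the measure of angle ∠SQZ = 75°.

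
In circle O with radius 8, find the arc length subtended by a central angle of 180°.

The full circumference is 2πr = 2π(8) = 16*pi.
The arc spans 180° out of 360°, which is a fraction of 1/2.
Arc length = 16*pi × 1/2 = 8*pi.

8*pi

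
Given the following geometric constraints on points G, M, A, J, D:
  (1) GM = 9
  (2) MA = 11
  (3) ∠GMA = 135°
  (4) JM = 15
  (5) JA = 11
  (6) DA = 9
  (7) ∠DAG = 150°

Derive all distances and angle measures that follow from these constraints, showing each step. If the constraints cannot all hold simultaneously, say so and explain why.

The constraints are consistent.

Step 1: From GM = 9, MA = 11, and ∠GMA = 135°, by the law of cosines:
  GA² = GM² + MA² - 2·GM·MA·cos(135°) = 81 + 121 + 140 = 342
  GA ≈ 18.49

Step 2: From MA = 11, MJ = 15, AJ = 11, by the inverse law of cosines:
  cos(∠AMJ) = (MA² + MJ² - AJ²) / (2·MA·MJ)
  ∠AMJ = 47.01°

Step 3: From AJ = 11, AM = 11, JM = 15, by the inverse law of cosines:
  cos(∠JAM) = (AJ² + AM² - JM²) / (2·AJ·AM)
  ∠JAM = 85.97°

Step 4: From JA = 11, JM = 15, AM = 11, by the inverse law of cosines:
  cos(∠AJM) = (JA² + JM² - AM²) / (2·JA·JM)
  ∠AJM = 47.01°

Step 5: From GA = 18.49, AD = 9, and ∠GAD = 150°, by the law of cosines:
  GD² = GA² + AD² - 2·GA·AD·cos(150°) = 342 + 81 + 288.3 = 711.3
  GD ≈ 26.67

Step 6: From GA = 18.49, GM = 9, AM = 11, by the inverse law of cosines:
  cos(∠AGM) = (GA² + GM² - AM²) / (2·GA·GM)
  ∠AGM = 24.87°

Step 7: From AG = 18.49, AM = 11, GM = 9, by the inverse law of cosines:
  cos(∠GAM) = (AG² + AM² - GM²) / (2·AG·AM)
  ∠GAM = 20.13°

Step 8: From GA = 18.49, GD = 26.67, AD = 9, by the inverse law of cosines:
  cos(∠AGD) = (GA² + GD² - AD²) / (2·GA·GD)
  ∠AGD = 9.71°

Step 9: From DA = 9, DG = 26.67, AG = 18.49, by the inverse law of cosines:
  cos(∠ADG) = (DA² + DG² - AG²) / (2·DA·DG)
  ∠ADG = 20.29°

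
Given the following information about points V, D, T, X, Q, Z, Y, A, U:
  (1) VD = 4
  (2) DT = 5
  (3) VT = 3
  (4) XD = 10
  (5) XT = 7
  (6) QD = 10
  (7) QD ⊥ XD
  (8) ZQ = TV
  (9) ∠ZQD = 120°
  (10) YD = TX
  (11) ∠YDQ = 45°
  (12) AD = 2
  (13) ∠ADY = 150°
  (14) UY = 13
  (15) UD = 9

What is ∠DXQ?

Step 1: By the law of cosines on triangle XDQ: XQ² = 10² + 10² − 2·10·10·cos(90°) = 200, so XQ = 10·√2.
Step 2: By the inverse law of cosines on triangle DXQ: cos(∠DXQ) = (10² + (10·√2)² − 10²) / (2·10·10·√2) = 200/282.84 = 0.7071, so ∠DXQ = 45°.

Therefore, the measure of angle ∠DXQ = 45°.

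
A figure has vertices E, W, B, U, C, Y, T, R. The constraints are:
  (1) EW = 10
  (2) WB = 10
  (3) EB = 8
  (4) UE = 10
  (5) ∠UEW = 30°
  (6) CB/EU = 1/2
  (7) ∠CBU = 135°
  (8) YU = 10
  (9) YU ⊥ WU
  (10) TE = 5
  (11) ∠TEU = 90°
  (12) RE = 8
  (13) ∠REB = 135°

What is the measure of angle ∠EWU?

Step 1: By the law of cosines on triangle WEU: WU² = 10² + 10² − 2·10·10·cos(30°) = 26.79, so WU ≈ 5.18.
Step 2: By the inverse law of cosines on triangle EWU: cos(∠EWU) = (10² + 5.18² − 10²) / (2·10·5.18) = 26.79/103.53 = 0.2588, so ∠EWU = 75°.

Therefore, the measure of angle ∠EWU = 75°.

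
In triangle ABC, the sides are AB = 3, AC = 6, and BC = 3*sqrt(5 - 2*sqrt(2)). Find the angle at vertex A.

cos(A) = (3² + 6² - (3*sqrt(5 - 2*sqrt(2)))²) / (2 × 3 × 6) = sqrt(2)/2, so A = arccos(sqrt(2)/2) = 45°.

45°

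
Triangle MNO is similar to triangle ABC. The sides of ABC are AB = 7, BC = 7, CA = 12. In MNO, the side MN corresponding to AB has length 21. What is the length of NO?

k = 21/7 = 3. NO = 3 * 7 = 21.

21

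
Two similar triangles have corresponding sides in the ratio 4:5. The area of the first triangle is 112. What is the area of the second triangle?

Area ratio = (4/5)^2 = 16/25. Area of the second triangle = 112 * 25/16 = 175.

175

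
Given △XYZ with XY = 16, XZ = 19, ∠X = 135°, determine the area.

When two sides and the included angle are known, the area formula is (1/2)ab sin(C).
The height from one side to the opposite vertex is 19 sin(135°) = 19*sqrt(2)/2.
Area = (1/2) * 16 * 19*sqrt(2)/2 = 76*sqrt(2).

76*sqrt(2)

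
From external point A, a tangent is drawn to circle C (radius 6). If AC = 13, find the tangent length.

tangent = √(d² - r²) = √(13² - 6²) = √(169 - 36) = √133 = sqrt(133)

sqrt(133)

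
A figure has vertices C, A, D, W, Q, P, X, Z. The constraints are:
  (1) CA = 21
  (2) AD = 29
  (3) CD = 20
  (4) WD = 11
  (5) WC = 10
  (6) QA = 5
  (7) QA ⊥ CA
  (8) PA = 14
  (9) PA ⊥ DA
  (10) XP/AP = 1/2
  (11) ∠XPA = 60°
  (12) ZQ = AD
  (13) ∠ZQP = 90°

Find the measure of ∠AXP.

From the given relations: XP = 1/2·AP = 1/2·14 = 7.
Step 1: By the law of cosines on triangle XPA: XA² = 7² + 14² − 2·7·14·cos(60°) = 147, so XA = 7·√3.
Step 2: By the inverse law of cosines on triangle AXP: cos(∠AXP) = ((7·√3)² + 7² − 14²) / (2·7·√3·7) = 0/169.74 = 0, so ∠AXP = 90°.

Therefore, the measure of angle ∠AXP = 90°.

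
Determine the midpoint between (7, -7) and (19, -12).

The midpoint is the average of the coordinates:
x: (7 + 19)/2 = 13
y: (-7 + -12)/2 = -19/2
Midpoint = (13, -19/2)

(13, -19/2)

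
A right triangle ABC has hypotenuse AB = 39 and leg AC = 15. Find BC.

By the Pythagorean theorem: BC^2 = AB^2 - AC^2
BC^2 = 39^2 - 15^2 = 1521 - 225 = 1296
BC = sqrt(1296) = 36

36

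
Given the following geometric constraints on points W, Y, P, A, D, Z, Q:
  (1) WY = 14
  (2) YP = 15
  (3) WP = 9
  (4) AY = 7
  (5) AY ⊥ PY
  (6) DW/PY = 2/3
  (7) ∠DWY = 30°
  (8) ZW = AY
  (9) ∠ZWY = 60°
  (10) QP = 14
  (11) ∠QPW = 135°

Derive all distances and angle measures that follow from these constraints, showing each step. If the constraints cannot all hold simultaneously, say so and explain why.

The constraints are consistent.

From the given relations:
  DW = 2/3·PY = 2/3·15 = 10
  ZW = AY = 7

Step 1: From WP = 9, PQ = 14, and ∠WPQ = 135°, by the law of cosines:
  WQ² = WP² + PQ² - 2·WP·PQ·cos(135°) = 81 + 196 + 178.2 = 455.2
  WQ ≈ 21.34

Step 2: From YW = 14, WD = 10, and ∠YWD = 30°, by the law of cosines:
  YD² = YW² + WD² - 2·YW·WD·cos(30°) = 196 + 100 - 242.5 = 53.51
  YD ≈ 7.32

Step 3: From YW = 14, WZ = 7, and ∠YWZ = 60°, by the law of cosines:
  YZ² = YW² + WZ² - 2·YW·WZ·cos(60°) = 196 + 49 - 98 = 147
  YZ = 7·√3

Step 4: From PY = 15, YA = 7, and ∠PYA = 90°, by the law of cosines:
  PA² = PY² + YA² - 2·PY·YA·cos(90°) = 225 + 49 - 0 = 274
  PA ≈ 16.55

Step 5: From WP = 9, WY = 14, PY = 15, by the inverse law of cosines:
  cos(∠PWY) = (WP² + WY² - PY²) / (2·WP·WY)
  ∠PWY = 78.09°

Step 6: From YP = 15, YW = 14, PW = 9, by the inverse law of cosines:
  cos(∠PYW) = (YP² + YW² - PW²) / (2·YP·YW)
  ∠PYW = 35.95°

Step 7: From PW = 9, PY = 15, WY = 14, by the inverse law of cosines:
  cos(∠WPY) = (PW² + PY² - WY²) / (2·PW·PY)
  ∠WPY = 65.96°

Step 8: From WP = 9, WQ = 21.34, PQ = 14, by the inverse law of cosines:
  cos(∠PWQ) = (WP² + WQ² - PQ²) / (2·WP·WQ)
  ∠PWQ = 27.65°

Step 9: From YD = 7.32, YW = 14, DW = 10, by the inverse law of cosines:
  cos(∠DYW) = (YD² + YW² - DW²) / (2·YD·YW)
  ∠DYW = 43.12°

Step 10: From YW = 14, YZ = 7·√3, WZ = 7, by the inverse law of cosines:
  cos(∠WYZ) = (YW² + YZ² - WZ²) / (2·YW·YZ)
  ∠WYZ = 30°

Step 11: From PA = 16.55, PY = 15, AY = 7, by the inverse law of cosines:
  cos(∠APY) = (PA² + PY² - AY²) / (2·PA·PY)
  ∠APY = 25.02°

Step 12: From AP = 16.55, AY = 7, PY = 15, by the inverse law of cosines:
  cos(∠PAY) = (AP² + AY² - PY²) / (2·AP·AY)
  ∠PAY = 64.98°

Step 13: From DW = 10, DY = 7.32, WY = 14, by the inverse law of cosines:
  cos(∠WDY) = (DW² + DY² - WY²) / (2·DW·DY)
  ∠WDY = 106.88°

Step 14: From ZW = 7, ZY = 7·√3, WY = 14, by the inverse law of cosines:
  cos(∠WZY) = (ZW² + ZY² - WY²) / (2·ZW·ZY)
  ∠WZY = 90°

Step 15: From QP = 14, QW = 21.34, PW = 9, by the inverse law of cosines:
  cos(∠PQW) = (QP² + QW² - PW²) / (2·QP·QW)
  ∠PQW = 17.35°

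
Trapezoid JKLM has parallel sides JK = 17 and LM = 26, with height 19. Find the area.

A trapezoid's area equals the midsegment times the height.
The midsegment is (17 + 26) / 2 = 43/2.
Area = 43/2 * 19 = 817/2.

817/2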